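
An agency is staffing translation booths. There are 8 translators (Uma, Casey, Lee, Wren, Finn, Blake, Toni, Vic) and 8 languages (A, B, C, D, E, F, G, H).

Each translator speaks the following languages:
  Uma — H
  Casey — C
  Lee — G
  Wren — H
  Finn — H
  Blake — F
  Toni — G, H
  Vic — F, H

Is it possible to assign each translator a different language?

The set {Uma, Lee, Wren, Finn, Blake, Toni, Vic} has only 3 neighbours ({F, G, H}), so by Hall's theorem at most 4 of the 8 translators can be matched.
Hence no matching covers every translator.

No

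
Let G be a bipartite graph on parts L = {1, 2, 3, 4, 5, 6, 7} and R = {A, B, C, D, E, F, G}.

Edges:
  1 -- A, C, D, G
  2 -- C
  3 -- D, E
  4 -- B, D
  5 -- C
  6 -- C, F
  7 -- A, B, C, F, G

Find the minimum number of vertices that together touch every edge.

{1, 3, 4, 6, 7, C} is a vertex cover of size 6: every edge has an endpoint in this set.
No smaller cover exists because 1–D, 2–C, 3–E, 4–B, 6–F, 7–G is a matching of size 6, and a cover must include an endpoint of each of these disjoint edges (König's theorem).

6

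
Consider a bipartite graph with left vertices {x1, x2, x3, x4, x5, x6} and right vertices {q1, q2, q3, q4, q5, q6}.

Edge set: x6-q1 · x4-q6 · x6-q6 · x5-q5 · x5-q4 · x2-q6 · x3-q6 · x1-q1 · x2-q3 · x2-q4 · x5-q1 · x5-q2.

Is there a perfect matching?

The set {x1, x3, x4, x6} has only 2 neighbours ({q1, q6}), so by Hall's theorem at most 4 of the 6 left vertices can be matched.
Hence no matching covers every left vertex.

No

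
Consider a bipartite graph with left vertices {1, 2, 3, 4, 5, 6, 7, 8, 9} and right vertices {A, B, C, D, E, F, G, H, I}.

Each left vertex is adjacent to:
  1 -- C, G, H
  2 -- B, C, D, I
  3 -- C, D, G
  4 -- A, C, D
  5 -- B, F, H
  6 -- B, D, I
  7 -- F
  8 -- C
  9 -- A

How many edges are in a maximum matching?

8

A valid assignment of size 8: 1–H, 2–I, 3–G, 4–A, 5–B, 6–D, 7–F, 8–C.
The set {1, 2, 3, 4, 5, 6, 7, 8, 9} has only 8 neighbours ({A, B, C, D, F, G, H, I}), so by Hall's theorem at most 8 of the 9 left vertices can be matched.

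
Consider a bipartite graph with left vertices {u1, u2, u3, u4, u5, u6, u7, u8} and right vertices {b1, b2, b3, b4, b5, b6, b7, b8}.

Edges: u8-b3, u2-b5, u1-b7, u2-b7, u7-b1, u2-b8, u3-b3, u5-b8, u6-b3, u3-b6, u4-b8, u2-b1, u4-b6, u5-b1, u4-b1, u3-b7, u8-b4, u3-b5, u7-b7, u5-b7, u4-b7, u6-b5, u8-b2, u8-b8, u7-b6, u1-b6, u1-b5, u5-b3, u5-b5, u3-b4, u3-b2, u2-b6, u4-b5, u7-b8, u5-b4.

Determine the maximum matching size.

For example, pair u1–b6, u2–b7, u3–b2, u4–b1, u5–b4, u6–b5, u7–b8, u8–b3.
All 8 left vertices are matched, so no larger matching exists.

8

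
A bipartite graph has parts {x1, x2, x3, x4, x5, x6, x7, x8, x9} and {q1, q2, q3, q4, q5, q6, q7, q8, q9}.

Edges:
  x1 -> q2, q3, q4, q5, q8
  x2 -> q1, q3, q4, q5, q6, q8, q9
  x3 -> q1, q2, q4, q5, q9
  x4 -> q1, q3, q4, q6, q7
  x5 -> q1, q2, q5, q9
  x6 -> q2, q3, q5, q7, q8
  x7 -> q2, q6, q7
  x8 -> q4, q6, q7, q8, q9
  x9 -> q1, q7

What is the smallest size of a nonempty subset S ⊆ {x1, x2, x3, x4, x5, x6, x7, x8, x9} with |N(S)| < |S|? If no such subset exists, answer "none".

A matching saturating every left vertex exists, for instance x1→q4, x2→q3, x3→q1, x4→q6, x5→q5, x6→q8, x7→q2, x8→q9, x9→q7.
By Hall's marriage theorem, this means |N(S)| ≥ |S| for every subset S, so no violating subset exists.

none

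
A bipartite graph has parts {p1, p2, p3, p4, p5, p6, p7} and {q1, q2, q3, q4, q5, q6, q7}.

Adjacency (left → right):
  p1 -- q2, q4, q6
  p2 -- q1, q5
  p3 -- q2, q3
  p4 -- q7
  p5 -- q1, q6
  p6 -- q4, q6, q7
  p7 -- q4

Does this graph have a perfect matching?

Yes

A valid assignment of size 7: p1–q2, p2–q5, p3–q3, p4–q7, p5–q1, p6–q6, p7–q4.
All 7 left vertices are covered.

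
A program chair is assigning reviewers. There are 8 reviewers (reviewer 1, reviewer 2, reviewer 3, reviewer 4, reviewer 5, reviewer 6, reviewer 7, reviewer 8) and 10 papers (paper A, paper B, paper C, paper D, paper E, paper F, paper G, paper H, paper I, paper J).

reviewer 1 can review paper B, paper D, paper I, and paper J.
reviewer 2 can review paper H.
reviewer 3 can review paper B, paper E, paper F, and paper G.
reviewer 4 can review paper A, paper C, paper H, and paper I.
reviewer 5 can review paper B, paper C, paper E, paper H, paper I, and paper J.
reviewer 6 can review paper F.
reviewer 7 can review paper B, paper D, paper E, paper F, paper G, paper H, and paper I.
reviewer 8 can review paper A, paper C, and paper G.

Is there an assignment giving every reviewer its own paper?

One maximum matching: reviewer 1-paper D, reviewer 2-paper H, reviewer 3-paper E, reviewer 4-paper I, reviewer 5-paper J, reviewer 6-paper F, reviewer 7-paper B, reviewer 8-paper C.
Every reviewer is matched, so this matching saturates all of them.

Yes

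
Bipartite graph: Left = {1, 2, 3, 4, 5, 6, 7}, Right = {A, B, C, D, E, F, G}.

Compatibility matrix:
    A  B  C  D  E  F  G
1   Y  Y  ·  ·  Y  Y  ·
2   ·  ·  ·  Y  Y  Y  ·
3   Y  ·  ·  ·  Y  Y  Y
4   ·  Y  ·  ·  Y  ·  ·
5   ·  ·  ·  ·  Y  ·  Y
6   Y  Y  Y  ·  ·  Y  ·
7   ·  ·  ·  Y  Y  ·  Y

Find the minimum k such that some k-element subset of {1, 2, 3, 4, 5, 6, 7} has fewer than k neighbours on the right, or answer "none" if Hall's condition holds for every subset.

A matching saturating every left vertex exists, for instance 1→A, 2→D, 3→F, 4→B, 5→G, 6→C, 7→E.
By Hall's marriage theorem, this means |N(S)| ≥ |S| for every subset S, so no violating subset exists.

none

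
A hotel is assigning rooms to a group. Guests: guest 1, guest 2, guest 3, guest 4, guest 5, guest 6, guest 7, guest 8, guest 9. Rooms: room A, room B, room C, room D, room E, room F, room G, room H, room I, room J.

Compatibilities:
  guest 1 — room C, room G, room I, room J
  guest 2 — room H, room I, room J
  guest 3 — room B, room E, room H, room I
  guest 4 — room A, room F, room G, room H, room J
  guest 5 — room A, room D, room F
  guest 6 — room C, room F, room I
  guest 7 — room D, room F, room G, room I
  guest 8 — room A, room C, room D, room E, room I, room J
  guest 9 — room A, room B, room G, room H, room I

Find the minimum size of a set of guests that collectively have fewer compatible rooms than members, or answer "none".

A matching saturating every guest exists, for instance guest 1→room G, guest 2→room H, guest 3→room E, guest 4→room A, guest 5→room F, guest 6→room C, guest 7→room D, guest 8→room J, guest 9→room I.
By Hall's marriage theorem, this means |N(S)| ≥ |S| for every subset S, so no violating subset exists.

none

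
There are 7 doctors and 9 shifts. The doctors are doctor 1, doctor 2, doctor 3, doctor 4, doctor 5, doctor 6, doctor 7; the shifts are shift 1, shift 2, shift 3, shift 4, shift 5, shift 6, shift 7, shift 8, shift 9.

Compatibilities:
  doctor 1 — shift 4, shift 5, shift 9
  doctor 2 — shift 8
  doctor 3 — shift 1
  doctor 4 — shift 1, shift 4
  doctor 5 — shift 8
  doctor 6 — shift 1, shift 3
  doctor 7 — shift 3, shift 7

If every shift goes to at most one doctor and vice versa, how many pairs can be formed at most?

A valid assignment of size 6: doctor 1–shift 5, doctor 2–shift 8, doctor 3–shift 1, doctor 4–shift 4, doctor 6–shift 3, doctor 7–shift 7.
The set {doctor 2, doctor 5} has only 1 neighbour ({shift 8}), so by Hall's theorem at most 6 of the 7 doctors can be matched.

6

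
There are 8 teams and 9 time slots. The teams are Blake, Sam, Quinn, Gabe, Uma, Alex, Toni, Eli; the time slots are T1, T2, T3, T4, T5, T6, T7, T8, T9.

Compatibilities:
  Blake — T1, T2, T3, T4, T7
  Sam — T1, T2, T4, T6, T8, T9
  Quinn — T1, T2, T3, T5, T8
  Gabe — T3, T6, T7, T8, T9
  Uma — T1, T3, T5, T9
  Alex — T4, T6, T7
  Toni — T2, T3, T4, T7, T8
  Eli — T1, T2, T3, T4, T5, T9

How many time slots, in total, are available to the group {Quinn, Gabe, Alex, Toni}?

9

The union of neighbours of {Quinn, Gabe, Alex, Toni} is {T1, T2, T3, T4, T5, T6, T7, T8, T9}, which has 9 elements.
Since |N(S)| = 9 ≥ |S| = 4, Hall's condition holds for this subset.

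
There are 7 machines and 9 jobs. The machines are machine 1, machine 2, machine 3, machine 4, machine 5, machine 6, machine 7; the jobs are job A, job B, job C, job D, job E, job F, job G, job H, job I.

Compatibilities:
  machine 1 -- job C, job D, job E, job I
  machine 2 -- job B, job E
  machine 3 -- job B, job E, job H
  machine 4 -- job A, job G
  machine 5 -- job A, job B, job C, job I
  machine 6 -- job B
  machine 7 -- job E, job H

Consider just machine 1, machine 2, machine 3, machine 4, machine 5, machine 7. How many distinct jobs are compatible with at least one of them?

The union of neighbours of {machine 1, machine 2, machine 3, machine 4, machine 5, machine 7} is {job A, job B, job C, job D, job E, job G, job H, job I}, which has 8 elements.
Since |N(S)| = 8 ≥ |S| = 6, Hall's condition holds for this subset.

8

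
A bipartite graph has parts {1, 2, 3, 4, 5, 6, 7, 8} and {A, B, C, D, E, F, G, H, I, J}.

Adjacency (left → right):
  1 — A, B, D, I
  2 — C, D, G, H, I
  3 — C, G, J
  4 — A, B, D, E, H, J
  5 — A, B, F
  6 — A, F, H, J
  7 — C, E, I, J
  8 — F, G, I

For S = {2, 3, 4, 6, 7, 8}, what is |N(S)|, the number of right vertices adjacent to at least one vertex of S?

10

The union of neighbours of {2, 3, 4, 6, 7, 8} is {A, B, C, D, E, F, G, H, I, J}, which has 10 elements.
Since |N(S)| = 10 ≥ |S| = 6, Hall's condition holds for this subset.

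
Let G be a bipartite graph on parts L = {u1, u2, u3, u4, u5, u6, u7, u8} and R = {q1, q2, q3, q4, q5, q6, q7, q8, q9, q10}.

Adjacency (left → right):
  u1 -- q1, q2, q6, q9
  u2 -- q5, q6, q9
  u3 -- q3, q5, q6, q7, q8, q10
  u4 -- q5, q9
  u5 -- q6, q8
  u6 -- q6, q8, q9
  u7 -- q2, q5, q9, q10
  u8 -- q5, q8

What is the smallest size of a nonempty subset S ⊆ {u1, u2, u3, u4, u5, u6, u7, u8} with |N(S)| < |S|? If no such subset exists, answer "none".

Take S = {u2, u4, u5, u6, u8}. Its neighbourhood is {q5, q6, q8, q9}, so |N(S)| = 4 < |S| = 5.
Every subset of size less than 5 has at least as many neighbours as members, so 5 is the minimum.

5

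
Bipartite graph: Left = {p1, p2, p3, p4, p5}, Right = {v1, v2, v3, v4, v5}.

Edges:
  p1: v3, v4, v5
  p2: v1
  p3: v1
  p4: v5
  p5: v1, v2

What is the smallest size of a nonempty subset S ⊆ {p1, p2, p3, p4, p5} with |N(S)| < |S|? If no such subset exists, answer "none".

2

Take S = {p2, p3}. Its neighbourhood is {v1}, so |N(S)| = 1 < |S| = 2.
No single vertex violates Hall's condition since each has at least one neighbour, so 2 is the minimum.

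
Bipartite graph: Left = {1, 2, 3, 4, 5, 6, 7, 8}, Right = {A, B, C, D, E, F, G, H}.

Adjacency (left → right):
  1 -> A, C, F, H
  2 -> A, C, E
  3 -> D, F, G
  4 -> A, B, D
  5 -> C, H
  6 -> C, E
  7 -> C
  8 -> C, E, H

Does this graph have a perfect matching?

The set {5, 6, 7, 8} has only 3 neighbours ({C, E, H}), so by Hall's theorem at most 7 of the 8 left vertices can be matched.
Hence no matching covers every left vertex.

No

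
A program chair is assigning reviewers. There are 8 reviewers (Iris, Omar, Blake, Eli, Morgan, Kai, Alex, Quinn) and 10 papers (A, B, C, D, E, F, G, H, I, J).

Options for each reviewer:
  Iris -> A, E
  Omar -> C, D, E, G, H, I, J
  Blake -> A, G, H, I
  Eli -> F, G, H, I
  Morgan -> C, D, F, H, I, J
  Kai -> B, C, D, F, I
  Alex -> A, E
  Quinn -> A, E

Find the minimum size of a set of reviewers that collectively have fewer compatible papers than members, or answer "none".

Take S = {Iris, Alex, Quinn}. Its neighbourhood is {A, E}, so |N(S)| = 2 < |S| = 3.
Every subset of size less than 3 has at least as many neighbours as members, so 3 is the minimum.

3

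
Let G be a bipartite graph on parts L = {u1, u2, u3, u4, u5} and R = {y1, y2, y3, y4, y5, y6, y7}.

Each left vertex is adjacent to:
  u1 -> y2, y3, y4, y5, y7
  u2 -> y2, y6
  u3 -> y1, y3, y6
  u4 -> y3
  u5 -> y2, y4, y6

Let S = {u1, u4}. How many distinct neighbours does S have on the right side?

5

The union of neighbours of {u1, u4} is {y2, y3, y4, y5, y7}, which has 5 elements.
Since |N(S)| = 5 ≥ |S| = 2, Hall's condition holds for this subset.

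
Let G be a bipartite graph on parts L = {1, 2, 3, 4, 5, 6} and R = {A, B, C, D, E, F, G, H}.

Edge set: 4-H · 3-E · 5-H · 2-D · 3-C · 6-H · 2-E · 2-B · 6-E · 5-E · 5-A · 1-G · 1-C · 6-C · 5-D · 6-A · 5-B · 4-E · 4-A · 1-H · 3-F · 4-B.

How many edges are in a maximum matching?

6

One maximum matching: 1–G, 2–B, 3–C, 4–H, 5–A, 6–E.
All 6 left vertices are matched, so no larger matching exists.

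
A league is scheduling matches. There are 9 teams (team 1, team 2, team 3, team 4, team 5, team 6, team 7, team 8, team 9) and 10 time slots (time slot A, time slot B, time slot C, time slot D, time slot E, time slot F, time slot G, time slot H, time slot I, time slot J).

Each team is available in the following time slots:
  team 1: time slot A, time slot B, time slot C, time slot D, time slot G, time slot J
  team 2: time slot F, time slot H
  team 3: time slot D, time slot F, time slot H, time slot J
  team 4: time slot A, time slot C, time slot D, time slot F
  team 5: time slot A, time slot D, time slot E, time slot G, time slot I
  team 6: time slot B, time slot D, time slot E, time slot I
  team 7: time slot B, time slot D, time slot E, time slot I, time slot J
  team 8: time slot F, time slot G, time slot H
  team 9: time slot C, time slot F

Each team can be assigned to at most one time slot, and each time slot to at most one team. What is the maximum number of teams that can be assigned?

For example, pair team 1→time slot C, team 2→time slot H, team 3→time slot D, team 4→time slot A, team 5→time slot E, team 6→time slot I, team 7→time slot J, team 8→time slot G, team 9→time slot F.
This saturates every team, so 9 is the maximum.

9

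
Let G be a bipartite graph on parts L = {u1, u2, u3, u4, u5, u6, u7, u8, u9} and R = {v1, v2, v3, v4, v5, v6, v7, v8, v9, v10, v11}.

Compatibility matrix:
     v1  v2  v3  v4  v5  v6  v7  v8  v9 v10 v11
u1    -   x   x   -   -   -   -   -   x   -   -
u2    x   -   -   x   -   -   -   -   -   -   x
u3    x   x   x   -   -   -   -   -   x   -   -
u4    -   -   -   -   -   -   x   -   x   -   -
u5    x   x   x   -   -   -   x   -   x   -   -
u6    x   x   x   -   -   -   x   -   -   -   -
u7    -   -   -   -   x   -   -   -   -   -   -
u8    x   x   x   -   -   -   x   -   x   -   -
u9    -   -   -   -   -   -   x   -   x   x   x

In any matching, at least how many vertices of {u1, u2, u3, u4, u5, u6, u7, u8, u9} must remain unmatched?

A valid assignment of size 8: u1–v3, u2–v11, u3–v9, u4–v7, u5–v1, u6–v2, u7–v5, u9–v10.
The set {u1, u3, u4, u5, u6, u8} has only 5 neighbours ({v1, v2, v3, v7, v9}), so by Hall's theorem at most 8 of the 9 left vertices can be matched.
That matches 8 of the 9, leaving 1 unmatched; no matching can do better.

1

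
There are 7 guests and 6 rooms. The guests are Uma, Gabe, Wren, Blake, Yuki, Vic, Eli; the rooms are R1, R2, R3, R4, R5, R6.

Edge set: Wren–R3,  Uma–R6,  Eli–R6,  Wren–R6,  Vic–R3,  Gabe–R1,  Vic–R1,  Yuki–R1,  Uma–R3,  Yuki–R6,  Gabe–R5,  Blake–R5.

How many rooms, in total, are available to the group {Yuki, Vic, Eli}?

The union of neighbours of {Yuki, Vic, Eli} is {R1, R3, R6}, which has 3 elements.
Since |N(S)| = 3 ≥ |S| = 3, Hall's condition holds for this subset.

3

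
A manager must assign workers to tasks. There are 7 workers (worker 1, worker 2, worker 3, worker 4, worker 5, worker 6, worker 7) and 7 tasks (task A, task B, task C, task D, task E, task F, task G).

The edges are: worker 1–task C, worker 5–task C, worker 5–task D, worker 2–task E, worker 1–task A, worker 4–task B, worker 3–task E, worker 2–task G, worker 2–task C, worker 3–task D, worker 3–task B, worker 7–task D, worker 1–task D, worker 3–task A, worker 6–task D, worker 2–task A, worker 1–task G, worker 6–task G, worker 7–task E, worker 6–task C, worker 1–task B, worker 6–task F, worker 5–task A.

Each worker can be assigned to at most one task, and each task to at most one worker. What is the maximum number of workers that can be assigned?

A valid assignment of size 7: worker 1→task C, worker 2→task G, worker 3→task D, worker 4→task B, worker 5→task A, worker 6→task F, worker 7→task E.
This saturates every worker, so 7 is the maximum.

7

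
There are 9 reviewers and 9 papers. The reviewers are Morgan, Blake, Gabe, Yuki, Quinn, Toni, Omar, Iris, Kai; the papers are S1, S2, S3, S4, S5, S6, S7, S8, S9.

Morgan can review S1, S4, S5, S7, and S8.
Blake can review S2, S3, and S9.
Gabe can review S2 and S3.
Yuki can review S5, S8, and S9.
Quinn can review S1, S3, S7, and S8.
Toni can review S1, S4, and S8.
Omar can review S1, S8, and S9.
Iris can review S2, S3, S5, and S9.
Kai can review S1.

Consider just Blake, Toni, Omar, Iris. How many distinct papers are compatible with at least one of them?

7

The union of neighbours of {Blake, Toni, Omar, Iris} is {S1, S2, S3, S4, S5, S8, S9}, which has 7 elements.
Since |N(S)| = 7 ≥ |S| = 4, Hall's condition holds for this subset.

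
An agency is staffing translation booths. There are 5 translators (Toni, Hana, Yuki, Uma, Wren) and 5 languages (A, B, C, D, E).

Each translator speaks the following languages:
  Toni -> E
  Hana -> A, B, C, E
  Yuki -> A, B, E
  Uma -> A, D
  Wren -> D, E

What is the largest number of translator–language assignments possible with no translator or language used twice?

5

One maximum matching: Toni-E, Hana-C, Yuki-B, Uma-A, Wren-D.
This saturates every translator, so 5 is the maximum.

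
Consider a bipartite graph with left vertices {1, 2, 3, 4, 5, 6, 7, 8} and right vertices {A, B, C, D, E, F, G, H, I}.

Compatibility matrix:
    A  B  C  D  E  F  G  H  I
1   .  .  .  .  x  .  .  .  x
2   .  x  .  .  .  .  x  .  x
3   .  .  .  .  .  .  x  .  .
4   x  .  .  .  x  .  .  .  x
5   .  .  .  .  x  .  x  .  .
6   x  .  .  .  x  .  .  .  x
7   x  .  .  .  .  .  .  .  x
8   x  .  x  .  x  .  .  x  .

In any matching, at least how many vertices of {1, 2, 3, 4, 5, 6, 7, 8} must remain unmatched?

2

One maximum matching: 1→I, 2→B, 3→G, 4→A, 5→E, 8→C.
The set {1, 3, 4, 5, 6, 7} has only 4 neighbours ({A, E, G, I}), so by Hall's theorem at most 6 of the 8 left vertices can be matched.
That matches 6 of the 8, leaving 2 unmatched; no matching can do better.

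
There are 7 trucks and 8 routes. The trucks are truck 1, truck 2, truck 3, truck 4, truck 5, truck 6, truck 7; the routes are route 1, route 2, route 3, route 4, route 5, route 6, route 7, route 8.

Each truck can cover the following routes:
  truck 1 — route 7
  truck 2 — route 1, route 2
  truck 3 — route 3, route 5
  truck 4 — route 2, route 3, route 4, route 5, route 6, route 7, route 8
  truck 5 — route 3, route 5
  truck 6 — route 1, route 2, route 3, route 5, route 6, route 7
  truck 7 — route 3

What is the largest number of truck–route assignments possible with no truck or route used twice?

A valid assignment of size 6: truck 1→route 7, truck 2→route 1, truck 3→route 5, truck 4→route 4, truck 5→route 3, truck 6→route 2.
The set {truck 3, truck 5, truck 7} has only 2 neighbours ({route 3, route 5}), so by Hall's theorem at most 6 of the 7 trucks can be matched.

6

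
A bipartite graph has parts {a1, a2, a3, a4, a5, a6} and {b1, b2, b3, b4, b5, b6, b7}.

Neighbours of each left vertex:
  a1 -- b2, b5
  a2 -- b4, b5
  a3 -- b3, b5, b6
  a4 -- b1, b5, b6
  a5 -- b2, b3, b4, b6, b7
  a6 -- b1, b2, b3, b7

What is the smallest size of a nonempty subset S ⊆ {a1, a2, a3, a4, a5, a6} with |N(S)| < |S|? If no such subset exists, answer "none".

none

A matching saturating every left vertex exists, for instance a1→b2, a2→b4, a3→b6, a4→b5, a5→b7, a6→b3.
By Hall's marriage theorem, this means |N(S)| ≥ |S| for every subset S, so no violating subset exists.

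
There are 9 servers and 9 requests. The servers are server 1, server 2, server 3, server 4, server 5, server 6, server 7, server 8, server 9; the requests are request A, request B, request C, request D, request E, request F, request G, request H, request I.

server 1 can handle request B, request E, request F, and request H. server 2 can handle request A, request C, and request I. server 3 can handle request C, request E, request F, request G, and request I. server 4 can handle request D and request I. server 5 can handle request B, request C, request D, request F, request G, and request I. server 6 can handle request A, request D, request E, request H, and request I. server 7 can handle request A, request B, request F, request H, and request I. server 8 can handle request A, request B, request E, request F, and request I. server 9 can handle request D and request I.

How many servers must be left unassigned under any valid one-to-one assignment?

One maximum matching: server 1–request F, server 2–request C, server 3–request E, server 4–request D, server 5–request G, server 6–request A, server 7–request H, server 8–request B, server 9–request I.
This saturates every server, so 9 is the maximum.
That matches 9 of the 9, leaving 0 unmatched; no matching can do better.

0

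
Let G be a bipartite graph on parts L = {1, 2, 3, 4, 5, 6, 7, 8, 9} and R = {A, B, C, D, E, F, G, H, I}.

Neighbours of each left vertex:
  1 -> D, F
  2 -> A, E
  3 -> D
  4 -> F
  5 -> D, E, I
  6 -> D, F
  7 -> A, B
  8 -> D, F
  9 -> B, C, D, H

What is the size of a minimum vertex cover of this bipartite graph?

The 6 edges 1–F, 2–E, 3–D, 5–I, 7–A, 9–B form a matching, so any vertex cover needs at least 6 vertices (one per matched edge).
Conversely {2, 5, 7, 9, D, F} meets every edge and has exactly 6 vertices, so 6 is optimal.

6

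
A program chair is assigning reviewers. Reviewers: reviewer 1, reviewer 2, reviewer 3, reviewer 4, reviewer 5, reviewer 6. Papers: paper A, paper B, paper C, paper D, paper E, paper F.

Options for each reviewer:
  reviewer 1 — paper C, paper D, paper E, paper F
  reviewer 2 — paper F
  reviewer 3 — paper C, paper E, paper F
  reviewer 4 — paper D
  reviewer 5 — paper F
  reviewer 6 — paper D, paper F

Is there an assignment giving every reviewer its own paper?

No

The set {reviewer 2, reviewer 4, reviewer 5, reviewer 6} has only 2 neighbours ({paper D, paper F}), so by Hall's theorem at most 4 of the 6 reviewers can be matched.
Hence no matching covers every reviewer.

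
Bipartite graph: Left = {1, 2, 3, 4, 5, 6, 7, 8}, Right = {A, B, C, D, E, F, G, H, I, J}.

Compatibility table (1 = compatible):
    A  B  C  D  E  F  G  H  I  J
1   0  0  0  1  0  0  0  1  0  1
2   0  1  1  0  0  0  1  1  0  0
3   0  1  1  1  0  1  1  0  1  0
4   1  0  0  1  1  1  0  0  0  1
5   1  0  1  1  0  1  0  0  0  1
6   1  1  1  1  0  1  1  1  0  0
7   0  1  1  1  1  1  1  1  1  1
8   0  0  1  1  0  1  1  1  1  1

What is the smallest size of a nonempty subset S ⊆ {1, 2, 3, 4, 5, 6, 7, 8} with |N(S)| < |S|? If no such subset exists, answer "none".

none

A matching saturating every left vertex exists, for instance 1→D, 2→C, 3→B, 4→E, 5→F, 6→A, 7→G, 8→J.
By Hall's marriage theorem, this means |N(S)| ≥ |S| for every subset S, so no violating subset exists.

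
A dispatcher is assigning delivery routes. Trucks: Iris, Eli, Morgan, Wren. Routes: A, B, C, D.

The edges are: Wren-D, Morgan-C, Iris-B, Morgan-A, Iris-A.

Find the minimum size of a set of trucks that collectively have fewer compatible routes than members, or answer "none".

Take S = {Eli}. Its neighbourhood is {}, so |N(S)| = 0 < |S| = 1.

1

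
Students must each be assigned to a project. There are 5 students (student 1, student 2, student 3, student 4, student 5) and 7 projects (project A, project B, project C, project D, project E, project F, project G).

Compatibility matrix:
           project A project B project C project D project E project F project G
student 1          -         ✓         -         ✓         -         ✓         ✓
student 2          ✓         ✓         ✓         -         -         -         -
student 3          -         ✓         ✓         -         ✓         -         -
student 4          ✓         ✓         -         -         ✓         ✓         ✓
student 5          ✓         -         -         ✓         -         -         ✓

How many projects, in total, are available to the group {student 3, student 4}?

6

The union of neighbours of {student 3, student 4} is {project A, project B, project C, project E, project F, project G}, which has 6 elements.
Since |N(S)| = 6 ≥ |S| = 2, Hall's condition holds for this subset.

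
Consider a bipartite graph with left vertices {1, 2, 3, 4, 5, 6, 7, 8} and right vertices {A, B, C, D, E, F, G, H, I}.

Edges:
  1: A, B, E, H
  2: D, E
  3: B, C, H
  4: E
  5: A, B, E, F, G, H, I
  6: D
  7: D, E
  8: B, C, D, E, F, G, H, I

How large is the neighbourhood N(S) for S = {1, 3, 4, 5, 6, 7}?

The union of neighbours of {1, 3, 4, 5, 6, 7} is {A, B, C, D, E, F, G, H, I}, which has 9 elements.
Since |N(S)| = 9 ≥ |S| = 6, Hall's condition holds for this subset.

9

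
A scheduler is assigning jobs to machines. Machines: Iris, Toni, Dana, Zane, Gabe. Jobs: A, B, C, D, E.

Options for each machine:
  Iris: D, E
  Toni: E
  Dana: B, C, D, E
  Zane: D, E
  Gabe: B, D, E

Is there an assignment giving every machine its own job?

No

The set {Iris, Toni, Zane} has only 2 neighbours ({D, E}), so by Hall's theorem at most 4 of the 5 machines can be matched.
Hence no matching covers every machine.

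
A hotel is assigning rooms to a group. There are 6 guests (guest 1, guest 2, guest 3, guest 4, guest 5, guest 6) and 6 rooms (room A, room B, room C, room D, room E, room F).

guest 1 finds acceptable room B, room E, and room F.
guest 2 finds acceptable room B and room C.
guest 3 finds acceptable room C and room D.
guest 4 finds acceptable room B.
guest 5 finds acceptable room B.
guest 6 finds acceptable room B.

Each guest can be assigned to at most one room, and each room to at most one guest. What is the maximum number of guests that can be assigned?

For example, pair guest 1→room F, guest 2→room C, guest 3→room D, guest 4→room B.
The set {guest 4, guest 5, guest 6} has only 1 neighbour ({room B}), so by Hall's theorem at most 4 of the 6 guests can be matched.

4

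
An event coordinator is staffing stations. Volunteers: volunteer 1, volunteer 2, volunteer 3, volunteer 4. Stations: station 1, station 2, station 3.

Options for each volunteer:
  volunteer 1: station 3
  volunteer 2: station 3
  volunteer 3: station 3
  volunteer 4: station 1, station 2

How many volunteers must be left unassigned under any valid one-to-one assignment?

2

For example, pair volunteer 1-station 3, volunteer 4-station 2.
The set {volunteer 1, volunteer 2, volunteer 3} has only 1 neighbour ({station 3}), so by Hall's theorem at most 2 of the 4 volunteers can be matched.
That matches 2 of the 4, leaving 2 unmatched; no matching can do better.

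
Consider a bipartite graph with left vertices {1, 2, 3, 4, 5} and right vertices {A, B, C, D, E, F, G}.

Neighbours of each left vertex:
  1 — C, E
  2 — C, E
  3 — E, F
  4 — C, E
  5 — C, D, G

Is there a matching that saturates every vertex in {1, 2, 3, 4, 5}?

The set {1, 2, 4} has only 2 neighbours ({C, E}), so by Hall's theorem at most 4 of the 5 left vertices can be matched.
Hence no matching covers every left vertex.

No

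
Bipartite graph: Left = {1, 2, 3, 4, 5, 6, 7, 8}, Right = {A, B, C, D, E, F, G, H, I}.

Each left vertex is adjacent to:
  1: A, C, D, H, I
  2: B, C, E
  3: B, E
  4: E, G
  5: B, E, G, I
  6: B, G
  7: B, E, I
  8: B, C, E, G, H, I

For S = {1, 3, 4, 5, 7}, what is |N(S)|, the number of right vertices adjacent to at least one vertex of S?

The union of neighbours of {1, 3, 4, 5, 7} is {A, B, C, D, E, G, H, I}, which has 8 elements.
Since |N(S)| = 8 ≥ |S| = 5, Hall's condition holds for this subset.

8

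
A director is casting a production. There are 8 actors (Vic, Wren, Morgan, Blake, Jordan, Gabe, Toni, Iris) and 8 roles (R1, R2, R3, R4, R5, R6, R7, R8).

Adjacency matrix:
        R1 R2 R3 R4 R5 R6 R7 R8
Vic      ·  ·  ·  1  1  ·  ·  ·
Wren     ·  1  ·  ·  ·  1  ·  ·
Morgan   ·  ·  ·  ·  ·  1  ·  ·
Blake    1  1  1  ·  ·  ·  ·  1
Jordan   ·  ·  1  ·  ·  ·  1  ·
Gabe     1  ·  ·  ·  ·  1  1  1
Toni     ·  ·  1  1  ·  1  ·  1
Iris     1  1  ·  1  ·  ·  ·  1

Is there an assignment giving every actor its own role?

Yes

One maximum matching: Vic–R5, Wren–R2, Morgan–R6, Blake–R3, Jordan–R7, Gabe–R1, Toni–R4, Iris–R8.
Every actor is matched, so this is a perfect matching.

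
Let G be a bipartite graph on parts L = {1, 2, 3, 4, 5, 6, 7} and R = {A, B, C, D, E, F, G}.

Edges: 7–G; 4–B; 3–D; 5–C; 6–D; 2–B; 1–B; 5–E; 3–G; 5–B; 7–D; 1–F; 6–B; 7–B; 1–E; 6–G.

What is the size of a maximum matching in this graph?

5

For example, pair 1–F, 2–B, 3–D, 5–E, 6–G.
The set {2, 3, 4, 6, 7} has only 3 neighbours ({B, D, G}), so by Hall's theorem at most 5 of the 7 left vertices can be matched.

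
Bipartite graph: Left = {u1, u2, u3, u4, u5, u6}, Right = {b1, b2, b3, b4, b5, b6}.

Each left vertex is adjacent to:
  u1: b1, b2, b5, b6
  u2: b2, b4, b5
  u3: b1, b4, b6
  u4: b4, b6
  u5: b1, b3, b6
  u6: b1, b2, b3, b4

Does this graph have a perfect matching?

Yes

A valid assignment of size 6: u1→b2, u2→b5, u3→b1, u4→b4, u5→b6, u6→b3.
Every left vertex is matched, so this is a perfect matching.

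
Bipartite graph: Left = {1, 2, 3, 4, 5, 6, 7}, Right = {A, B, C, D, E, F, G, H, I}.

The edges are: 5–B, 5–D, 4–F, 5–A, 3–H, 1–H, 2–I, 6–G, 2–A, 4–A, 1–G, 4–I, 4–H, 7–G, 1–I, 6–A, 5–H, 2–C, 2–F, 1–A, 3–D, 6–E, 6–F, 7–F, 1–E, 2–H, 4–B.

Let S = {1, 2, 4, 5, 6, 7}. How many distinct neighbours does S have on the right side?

The union of neighbours of {1, 2, 4, 5, 6, 7} is {A, B, C, D, E, F, G, H, I}, which has 9 elements.
Since |N(S)| = 9 ≥ |S| = 6, Hall's condition holds for this subset.

9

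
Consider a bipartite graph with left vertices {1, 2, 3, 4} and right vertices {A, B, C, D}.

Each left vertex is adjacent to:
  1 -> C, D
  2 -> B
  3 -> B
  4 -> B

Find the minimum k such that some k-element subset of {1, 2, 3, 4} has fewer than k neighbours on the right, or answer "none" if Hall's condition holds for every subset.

2

Take S = {2, 3}. Its neighbourhood is {B}, so |N(S)| = 1 < |S| = 2.
No single vertex violates Hall's condition since each has at least one neighbour, so 2 is the minimum.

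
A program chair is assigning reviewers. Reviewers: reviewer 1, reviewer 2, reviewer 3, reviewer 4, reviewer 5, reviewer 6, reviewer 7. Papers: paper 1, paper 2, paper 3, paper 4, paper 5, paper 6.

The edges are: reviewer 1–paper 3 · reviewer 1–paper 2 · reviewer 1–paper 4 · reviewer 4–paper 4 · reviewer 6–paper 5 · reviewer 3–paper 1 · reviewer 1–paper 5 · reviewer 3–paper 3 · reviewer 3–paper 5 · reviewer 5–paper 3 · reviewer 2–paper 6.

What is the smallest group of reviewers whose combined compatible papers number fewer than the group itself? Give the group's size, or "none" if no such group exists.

1

Take S = {reviewer 7}. Its neighbourhood is {}, so |N(S)| = 0 < |S| = 1.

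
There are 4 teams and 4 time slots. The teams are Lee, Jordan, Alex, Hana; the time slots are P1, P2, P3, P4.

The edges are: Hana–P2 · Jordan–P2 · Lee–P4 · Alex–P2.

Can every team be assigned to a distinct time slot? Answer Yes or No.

The set {Jordan, Alex, Hana} has only 1 neighbour ({P2}), so by Hall's theorem at most 2 of the 4 teams can be matched.
Hence no matching covers every team.

No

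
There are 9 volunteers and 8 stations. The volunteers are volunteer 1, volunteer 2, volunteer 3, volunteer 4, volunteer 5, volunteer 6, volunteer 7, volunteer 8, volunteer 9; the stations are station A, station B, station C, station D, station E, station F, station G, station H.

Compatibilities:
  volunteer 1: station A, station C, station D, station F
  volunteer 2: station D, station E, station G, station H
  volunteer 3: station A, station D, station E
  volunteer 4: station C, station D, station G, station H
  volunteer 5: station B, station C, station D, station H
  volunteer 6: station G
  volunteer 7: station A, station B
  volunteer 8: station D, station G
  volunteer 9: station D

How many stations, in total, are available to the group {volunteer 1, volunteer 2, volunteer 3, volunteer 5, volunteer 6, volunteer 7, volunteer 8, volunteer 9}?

The union of neighbours of {volunteer 1, volunteer 2, volunteer 3, volunteer 5, volunteer 6, volunteer 7, volunteer 8, volunteer 9} is {station A, station B, station C, station D, station E, station F, station G, station H}, which has 8 elements.
Since |N(S)| = 8 ≥ |S| = 8, Hall's condition holds for this subset.

8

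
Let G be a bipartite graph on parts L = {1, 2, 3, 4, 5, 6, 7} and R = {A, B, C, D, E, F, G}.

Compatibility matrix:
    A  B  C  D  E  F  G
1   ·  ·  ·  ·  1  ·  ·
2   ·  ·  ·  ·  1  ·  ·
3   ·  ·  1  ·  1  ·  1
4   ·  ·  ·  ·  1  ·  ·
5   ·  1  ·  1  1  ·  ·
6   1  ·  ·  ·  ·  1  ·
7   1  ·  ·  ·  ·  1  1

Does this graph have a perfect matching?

The set {1, 2, 4} has only 1 neighbour ({E}), so by Hall's theorem at most 5 of the 7 left vertices can be matched.
Hence no matching covers every left vertex.

No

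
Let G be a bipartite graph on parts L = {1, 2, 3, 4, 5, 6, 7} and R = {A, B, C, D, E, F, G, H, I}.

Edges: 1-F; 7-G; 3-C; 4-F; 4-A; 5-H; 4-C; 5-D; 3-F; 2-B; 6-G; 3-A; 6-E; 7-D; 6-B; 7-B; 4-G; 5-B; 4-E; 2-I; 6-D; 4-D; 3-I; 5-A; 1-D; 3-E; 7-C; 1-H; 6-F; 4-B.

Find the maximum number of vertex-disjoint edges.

For example, pair 1-F, 2-I, 3-E, 4-A, 5-D, 6-G, 7-B.
All 7 left vertices are matched, so no larger matching exists.

7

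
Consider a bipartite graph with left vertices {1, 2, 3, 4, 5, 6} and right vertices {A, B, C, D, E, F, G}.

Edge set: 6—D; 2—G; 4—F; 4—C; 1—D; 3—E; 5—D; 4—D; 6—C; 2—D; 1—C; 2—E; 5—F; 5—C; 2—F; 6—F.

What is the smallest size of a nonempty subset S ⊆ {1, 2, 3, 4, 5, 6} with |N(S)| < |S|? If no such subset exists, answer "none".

Take S = {1, 4, 5, 6}. Its neighbourhood is {C, D, F}, so |N(S)| = 3 < |S| = 4.
Every subset of size less than 4 has at least as many neighbours as members, so 4 is the minimum.

4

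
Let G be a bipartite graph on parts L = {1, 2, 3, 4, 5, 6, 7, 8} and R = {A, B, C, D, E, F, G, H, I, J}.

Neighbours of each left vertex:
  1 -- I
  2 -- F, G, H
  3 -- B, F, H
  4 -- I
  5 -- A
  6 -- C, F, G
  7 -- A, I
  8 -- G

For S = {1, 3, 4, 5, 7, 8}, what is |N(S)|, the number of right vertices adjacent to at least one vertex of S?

The union of neighbours of {1, 3, 4, 5, 7, 8} is {A, B, F, G, H, I}, which has 6 elements.
Since |N(S)| = 6 ≥ |S| = 6, Hall's condition holds for this subset.

6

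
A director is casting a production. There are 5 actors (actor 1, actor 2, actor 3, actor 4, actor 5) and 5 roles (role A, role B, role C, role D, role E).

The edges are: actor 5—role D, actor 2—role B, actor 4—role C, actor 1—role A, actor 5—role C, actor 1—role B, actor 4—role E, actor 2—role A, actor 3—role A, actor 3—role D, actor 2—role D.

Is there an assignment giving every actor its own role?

Yes

For example, pair actor 1→role A, actor 2→role B, actor 3→role D, actor 4→role E, actor 5→role C.
All 5 actors are covered.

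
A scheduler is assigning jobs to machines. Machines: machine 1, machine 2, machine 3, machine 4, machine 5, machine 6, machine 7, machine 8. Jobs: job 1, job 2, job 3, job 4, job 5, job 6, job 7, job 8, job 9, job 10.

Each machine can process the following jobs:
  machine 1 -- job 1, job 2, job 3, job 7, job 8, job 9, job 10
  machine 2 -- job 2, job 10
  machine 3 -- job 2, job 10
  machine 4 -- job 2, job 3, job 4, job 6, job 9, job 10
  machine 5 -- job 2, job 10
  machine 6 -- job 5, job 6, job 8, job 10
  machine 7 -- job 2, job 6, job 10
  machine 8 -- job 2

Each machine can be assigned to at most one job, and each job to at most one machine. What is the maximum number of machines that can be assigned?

6

A valid assignment of size 6: machine 1→job 7, machine 2→job 10, machine 3→job 2, machine 4→job 9, machine 6→job 8, machine 7→job 6.
The set {machine 2, machine 3, machine 5, machine 8} has only 2 neighbours ({job 10, job 2}), so by Hall's theorem at most 6 of the 8 machines can be matched.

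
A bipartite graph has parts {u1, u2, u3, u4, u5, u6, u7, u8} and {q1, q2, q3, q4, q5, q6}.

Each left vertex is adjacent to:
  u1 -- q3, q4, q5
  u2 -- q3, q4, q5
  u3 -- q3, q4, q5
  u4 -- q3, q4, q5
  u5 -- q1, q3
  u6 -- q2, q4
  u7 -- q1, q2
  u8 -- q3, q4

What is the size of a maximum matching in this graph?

A valid assignment of size 5: u1-q3, u2-q5, u3-q4, u5-q1, u6-q2.
The set {u1, u2, u3, u4, u5, u6, u7, u8} has only 5 neighbours ({q1, q2, q3, q4, q5}), so by Hall's theorem at most 5 of the 8 left vertices can be matched.

5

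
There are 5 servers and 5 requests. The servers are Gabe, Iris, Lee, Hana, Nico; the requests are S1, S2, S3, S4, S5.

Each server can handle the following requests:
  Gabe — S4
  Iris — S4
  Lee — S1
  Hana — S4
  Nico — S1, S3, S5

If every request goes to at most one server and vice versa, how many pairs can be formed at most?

For example, pair Gabe-S4, Lee-S1, Nico-S3.
The set {Gabe, Iris, Hana} has only 1 neighbour ({S4}), so by Hall's theorem at most 3 of the 5 servers can be matched.

3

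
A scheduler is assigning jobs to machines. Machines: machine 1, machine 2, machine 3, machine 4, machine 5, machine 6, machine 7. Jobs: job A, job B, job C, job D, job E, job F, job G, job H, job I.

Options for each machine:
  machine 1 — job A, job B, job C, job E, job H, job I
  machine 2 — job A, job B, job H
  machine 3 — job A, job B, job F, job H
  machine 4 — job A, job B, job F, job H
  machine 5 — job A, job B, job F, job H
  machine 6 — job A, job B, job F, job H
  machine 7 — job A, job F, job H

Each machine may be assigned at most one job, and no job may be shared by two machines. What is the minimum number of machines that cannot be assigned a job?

One maximum matching: machine 1–job I, machine 2–job B, machine 3–job F, machine 4–job H, machine 5–job A.
The set {machine 2, machine 3, machine 4, machine 5, machine 6, machine 7} has only 4 neighbours ({job A, job B, job F, job H}), so by Hall's theorem at most 5 of the 7 machines can be matched.
That matches 5 of the 7, leaving 2 unmatched; no matching can do better.

2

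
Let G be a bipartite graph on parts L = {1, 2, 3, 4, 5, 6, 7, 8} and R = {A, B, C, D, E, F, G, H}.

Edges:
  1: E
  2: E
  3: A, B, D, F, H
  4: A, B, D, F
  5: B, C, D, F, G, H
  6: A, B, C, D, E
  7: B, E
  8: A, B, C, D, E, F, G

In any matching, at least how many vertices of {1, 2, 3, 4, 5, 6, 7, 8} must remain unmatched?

A valid assignment of size 7: 1→E, 3→A, 4→F, 5→H, 6→D, 7→B, 8→G.
The set {1, 2} has only 1 neighbour ({E}), so by Hall's theorem at most 7 of the 8 left vertices can be matched.
That matches 7 of the 8, leaving 1 unmatched; no matching can do better.

1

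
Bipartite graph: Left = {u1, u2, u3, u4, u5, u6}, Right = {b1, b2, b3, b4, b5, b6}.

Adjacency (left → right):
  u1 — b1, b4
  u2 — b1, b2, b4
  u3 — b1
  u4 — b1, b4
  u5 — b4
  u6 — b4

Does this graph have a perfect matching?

No

The set {u1, u3, u4, u5, u6} has only 2 neighbours ({b1, b4}), so by Hall's theorem at most 3 of the 6 left vertices can be matched.
Hence no matching covers every left vertex.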